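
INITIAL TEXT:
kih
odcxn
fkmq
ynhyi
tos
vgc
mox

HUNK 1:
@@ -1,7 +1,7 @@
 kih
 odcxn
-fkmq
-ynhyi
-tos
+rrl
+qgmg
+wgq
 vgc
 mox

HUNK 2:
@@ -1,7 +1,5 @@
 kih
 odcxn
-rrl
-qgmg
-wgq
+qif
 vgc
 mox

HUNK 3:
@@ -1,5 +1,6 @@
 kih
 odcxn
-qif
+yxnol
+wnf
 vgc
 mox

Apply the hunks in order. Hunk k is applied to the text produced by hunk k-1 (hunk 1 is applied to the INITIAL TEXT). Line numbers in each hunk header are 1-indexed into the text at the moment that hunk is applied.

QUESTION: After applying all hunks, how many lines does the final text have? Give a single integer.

Answer: 6

Derivation:
Hunk 1: at line 1 remove [fkmq,ynhyi,tos] add [rrl,qgmg,wgq] -> 7 lines: kih odcxn rrl qgmg wgq vgc mox
Hunk 2: at line 1 remove [rrl,qgmg,wgq] add [qif] -> 5 lines: kih odcxn qif vgc mox
Hunk 3: at line 1 remove [qif] add [yxnol,wnf] -> 6 lines: kih odcxn yxnol wnf vgc mox
Final line count: 6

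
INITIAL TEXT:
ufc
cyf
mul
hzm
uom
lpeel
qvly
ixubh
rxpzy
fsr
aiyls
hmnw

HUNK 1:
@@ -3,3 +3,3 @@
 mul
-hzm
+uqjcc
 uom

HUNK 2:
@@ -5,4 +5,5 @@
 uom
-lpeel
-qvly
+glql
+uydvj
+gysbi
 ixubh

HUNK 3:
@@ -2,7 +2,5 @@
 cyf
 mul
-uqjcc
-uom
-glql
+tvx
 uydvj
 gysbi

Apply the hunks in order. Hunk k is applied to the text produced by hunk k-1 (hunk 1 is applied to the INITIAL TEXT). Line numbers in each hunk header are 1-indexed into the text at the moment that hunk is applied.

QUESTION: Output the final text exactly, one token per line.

Answer: ufc
cyf
mul
tvx
uydvj
gysbi
ixubh
rxpzy
fsr
aiyls
hmnw

Derivation:
Hunk 1: at line 3 remove [hzm] add [uqjcc] -> 12 lines: ufc cyf mul uqjcc uom lpeel qvly ixubh rxpzy fsr aiyls hmnw
Hunk 2: at line 5 remove [lpeel,qvly] add [glql,uydvj,gysbi] -> 13 lines: ufc cyf mul uqjcc uom glql uydvj gysbi ixubh rxpzy fsr aiyls hmnw
Hunk 3: at line 2 remove [uqjcc,uom,glql] add [tvx] -> 11 lines: ufc cyf mul tvx uydvj gysbi ixubh rxpzy fsr aiyls hmnw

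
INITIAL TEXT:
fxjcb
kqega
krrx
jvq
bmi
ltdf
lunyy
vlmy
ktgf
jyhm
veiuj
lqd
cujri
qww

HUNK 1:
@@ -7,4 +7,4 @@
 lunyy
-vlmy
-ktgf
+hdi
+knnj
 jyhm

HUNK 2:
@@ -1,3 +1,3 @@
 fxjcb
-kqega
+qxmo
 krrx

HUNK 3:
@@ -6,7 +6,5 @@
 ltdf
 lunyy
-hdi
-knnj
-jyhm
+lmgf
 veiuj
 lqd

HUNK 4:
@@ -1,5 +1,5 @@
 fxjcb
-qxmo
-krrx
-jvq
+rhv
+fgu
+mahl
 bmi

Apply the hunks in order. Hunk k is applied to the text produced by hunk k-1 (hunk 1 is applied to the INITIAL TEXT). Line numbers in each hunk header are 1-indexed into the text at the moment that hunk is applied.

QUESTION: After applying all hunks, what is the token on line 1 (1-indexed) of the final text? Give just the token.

Answer: fxjcb

Derivation:
Hunk 1: at line 7 remove [vlmy,ktgf] add [hdi,knnj] -> 14 lines: fxjcb kqega krrx jvq bmi ltdf lunyy hdi knnj jyhm veiuj lqd cujri qww
Hunk 2: at line 1 remove [kqega] add [qxmo] -> 14 lines: fxjcb qxmo krrx jvq bmi ltdf lunyy hdi knnj jyhm veiuj lqd cujri qww
Hunk 3: at line 6 remove [hdi,knnj,jyhm] add [lmgf] -> 12 lines: fxjcb qxmo krrx jvq bmi ltdf lunyy lmgf veiuj lqd cujri qww
Hunk 4: at line 1 remove [qxmo,krrx,jvq] add [rhv,fgu,mahl] -> 12 lines: fxjcb rhv fgu mahl bmi ltdf lunyy lmgf veiuj lqd cujri qww
Final line 1: fxjcb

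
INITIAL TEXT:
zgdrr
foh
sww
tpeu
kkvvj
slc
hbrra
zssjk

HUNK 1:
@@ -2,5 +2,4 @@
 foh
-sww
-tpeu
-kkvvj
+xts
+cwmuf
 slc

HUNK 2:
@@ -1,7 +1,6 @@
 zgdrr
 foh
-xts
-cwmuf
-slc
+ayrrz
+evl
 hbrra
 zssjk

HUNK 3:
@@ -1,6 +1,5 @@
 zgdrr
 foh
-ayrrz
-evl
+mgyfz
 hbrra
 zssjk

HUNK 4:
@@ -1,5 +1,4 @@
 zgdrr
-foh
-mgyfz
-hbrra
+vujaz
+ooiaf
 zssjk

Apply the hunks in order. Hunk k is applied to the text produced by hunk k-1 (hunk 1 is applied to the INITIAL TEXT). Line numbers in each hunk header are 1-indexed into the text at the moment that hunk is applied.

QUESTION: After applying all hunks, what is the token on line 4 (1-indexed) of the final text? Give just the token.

Answer: zssjk

Derivation:
Hunk 1: at line 2 remove [sww,tpeu,kkvvj] add [xts,cwmuf] -> 7 lines: zgdrr foh xts cwmuf slc hbrra zssjk
Hunk 2: at line 1 remove [xts,cwmuf,slc] add [ayrrz,evl] -> 6 lines: zgdrr foh ayrrz evl hbrra zssjk
Hunk 3: at line 1 remove [ayrrz,evl] add [mgyfz] -> 5 lines: zgdrr foh mgyfz hbrra zssjk
Hunk 4: at line 1 remove [foh,mgyfz,hbrra] add [vujaz,ooiaf] -> 4 lines: zgdrr vujaz ooiaf zssjk
Final line 4: zssjk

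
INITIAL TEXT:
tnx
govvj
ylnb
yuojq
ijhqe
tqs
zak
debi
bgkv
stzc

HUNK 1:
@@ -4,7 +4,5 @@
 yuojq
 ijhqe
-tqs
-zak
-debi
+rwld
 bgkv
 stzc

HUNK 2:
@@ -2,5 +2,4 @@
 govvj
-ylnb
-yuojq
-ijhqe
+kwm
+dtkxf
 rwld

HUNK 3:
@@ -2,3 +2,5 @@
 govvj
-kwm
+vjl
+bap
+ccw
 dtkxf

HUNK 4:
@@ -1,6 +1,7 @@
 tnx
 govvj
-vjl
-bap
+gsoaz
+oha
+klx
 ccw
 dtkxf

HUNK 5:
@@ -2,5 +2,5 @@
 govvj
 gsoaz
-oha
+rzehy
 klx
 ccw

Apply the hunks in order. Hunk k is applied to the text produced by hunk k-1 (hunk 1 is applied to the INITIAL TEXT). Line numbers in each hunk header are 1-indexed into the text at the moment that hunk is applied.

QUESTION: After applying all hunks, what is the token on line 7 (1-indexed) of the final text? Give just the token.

Answer: dtkxf

Derivation:
Hunk 1: at line 4 remove [tqs,zak,debi] add [rwld] -> 8 lines: tnx govvj ylnb yuojq ijhqe rwld bgkv stzc
Hunk 2: at line 2 remove [ylnb,yuojq,ijhqe] add [kwm,dtkxf] -> 7 lines: tnx govvj kwm dtkxf rwld bgkv stzc
Hunk 3: at line 2 remove [kwm] add [vjl,bap,ccw] -> 9 lines: tnx govvj vjl bap ccw dtkxf rwld bgkv stzc
Hunk 4: at line 1 remove [vjl,bap] add [gsoaz,oha,klx] -> 10 lines: tnx govvj gsoaz oha klx ccw dtkxf rwld bgkv stzc
Hunk 5: at line 2 remove [oha] add [rzehy] -> 10 lines: tnx govvj gsoaz rzehy klx ccw dtkxf rwld bgkv stzc
Final line 7: dtkxf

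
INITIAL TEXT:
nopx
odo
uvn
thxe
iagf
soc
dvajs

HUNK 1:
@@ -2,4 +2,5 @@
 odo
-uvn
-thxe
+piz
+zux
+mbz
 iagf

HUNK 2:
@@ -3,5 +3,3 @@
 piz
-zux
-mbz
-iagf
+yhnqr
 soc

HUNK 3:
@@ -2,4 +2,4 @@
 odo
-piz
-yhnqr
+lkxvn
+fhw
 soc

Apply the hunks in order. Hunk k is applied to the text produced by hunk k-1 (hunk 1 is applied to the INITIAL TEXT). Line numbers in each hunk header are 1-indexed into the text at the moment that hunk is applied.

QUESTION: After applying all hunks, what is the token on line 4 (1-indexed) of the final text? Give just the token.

Hunk 1: at line 2 remove [uvn,thxe] add [piz,zux,mbz] -> 8 lines: nopx odo piz zux mbz iagf soc dvajs
Hunk 2: at line 3 remove [zux,mbz,iagf] add [yhnqr] -> 6 lines: nopx odo piz yhnqr soc dvajs
Hunk 3: at line 2 remove [piz,yhnqr] add [lkxvn,fhw] -> 6 lines: nopx odo lkxvn fhw soc dvajs
Final line 4: fhw

Answer: fhw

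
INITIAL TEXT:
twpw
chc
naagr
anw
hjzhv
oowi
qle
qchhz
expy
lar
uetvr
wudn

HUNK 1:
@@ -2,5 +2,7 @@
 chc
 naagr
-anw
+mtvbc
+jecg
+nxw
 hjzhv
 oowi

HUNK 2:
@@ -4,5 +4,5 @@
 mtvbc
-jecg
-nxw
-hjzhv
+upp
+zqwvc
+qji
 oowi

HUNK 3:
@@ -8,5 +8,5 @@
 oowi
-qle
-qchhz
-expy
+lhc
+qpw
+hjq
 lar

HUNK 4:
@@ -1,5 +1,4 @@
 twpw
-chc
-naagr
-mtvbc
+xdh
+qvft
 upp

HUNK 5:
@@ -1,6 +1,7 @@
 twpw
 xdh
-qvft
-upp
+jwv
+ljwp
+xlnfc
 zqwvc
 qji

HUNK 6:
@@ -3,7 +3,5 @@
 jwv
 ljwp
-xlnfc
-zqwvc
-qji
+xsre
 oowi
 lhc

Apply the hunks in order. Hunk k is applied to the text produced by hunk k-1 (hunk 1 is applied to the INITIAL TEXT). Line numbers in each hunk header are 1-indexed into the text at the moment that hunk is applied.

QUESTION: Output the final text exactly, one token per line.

Hunk 1: at line 2 remove [anw] add [mtvbc,jecg,nxw] -> 14 lines: twpw chc naagr mtvbc jecg nxw hjzhv oowi qle qchhz expy lar uetvr wudn
Hunk 2: at line 4 remove [jecg,nxw,hjzhv] add [upp,zqwvc,qji] -> 14 lines: twpw chc naagr mtvbc upp zqwvc qji oowi qle qchhz expy lar uetvr wudn
Hunk 3: at line 8 remove [qle,qchhz,expy] add [lhc,qpw,hjq] -> 14 lines: twpw chc naagr mtvbc upp zqwvc qji oowi lhc qpw hjq lar uetvr wudn
Hunk 4: at line 1 remove [chc,naagr,mtvbc] add [xdh,qvft] -> 13 lines: twpw xdh qvft upp zqwvc qji oowi lhc qpw hjq lar uetvr wudn
Hunk 5: at line 1 remove [qvft,upp] add [jwv,ljwp,xlnfc] -> 14 lines: twpw xdh jwv ljwp xlnfc zqwvc qji oowi lhc qpw hjq lar uetvr wudn
Hunk 6: at line 3 remove [xlnfc,zqwvc,qji] add [xsre] -> 12 lines: twpw xdh jwv ljwp xsre oowi lhc qpw hjq lar uetvr wudn

Answer: twpw
xdh
jwv
ljwp
xsre
oowi
lhc
qpw
hjq
lar
uetvr
wudn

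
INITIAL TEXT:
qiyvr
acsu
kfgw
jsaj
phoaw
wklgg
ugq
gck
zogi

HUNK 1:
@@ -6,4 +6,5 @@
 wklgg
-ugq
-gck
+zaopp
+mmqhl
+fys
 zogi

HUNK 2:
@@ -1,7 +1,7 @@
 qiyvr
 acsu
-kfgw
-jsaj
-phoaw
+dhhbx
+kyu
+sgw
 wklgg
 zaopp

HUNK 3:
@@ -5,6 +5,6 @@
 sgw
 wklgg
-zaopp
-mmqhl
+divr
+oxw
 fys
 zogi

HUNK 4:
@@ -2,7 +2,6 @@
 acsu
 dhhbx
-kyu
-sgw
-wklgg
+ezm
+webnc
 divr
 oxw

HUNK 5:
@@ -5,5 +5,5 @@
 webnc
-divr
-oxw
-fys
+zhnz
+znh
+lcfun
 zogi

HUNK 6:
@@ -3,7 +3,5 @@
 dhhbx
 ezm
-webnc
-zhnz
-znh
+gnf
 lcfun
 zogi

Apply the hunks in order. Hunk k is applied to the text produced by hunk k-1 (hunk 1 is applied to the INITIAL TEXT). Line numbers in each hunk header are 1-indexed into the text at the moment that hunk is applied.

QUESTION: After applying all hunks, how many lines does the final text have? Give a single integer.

Hunk 1: at line 6 remove [ugq,gck] add [zaopp,mmqhl,fys] -> 10 lines: qiyvr acsu kfgw jsaj phoaw wklgg zaopp mmqhl fys zogi
Hunk 2: at line 1 remove [kfgw,jsaj,phoaw] add [dhhbx,kyu,sgw] -> 10 lines: qiyvr acsu dhhbx kyu sgw wklgg zaopp mmqhl fys zogi
Hunk 3: at line 5 remove [zaopp,mmqhl] add [divr,oxw] -> 10 lines: qiyvr acsu dhhbx kyu sgw wklgg divr oxw fys zogi
Hunk 4: at line 2 remove [kyu,sgw,wklgg] add [ezm,webnc] -> 9 lines: qiyvr acsu dhhbx ezm webnc divr oxw fys zogi
Hunk 5: at line 5 remove [divr,oxw,fys] add [zhnz,znh,lcfun] -> 9 lines: qiyvr acsu dhhbx ezm webnc zhnz znh lcfun zogi
Hunk 6: at line 3 remove [webnc,zhnz,znh] add [gnf] -> 7 lines: qiyvr acsu dhhbx ezm gnf lcfun zogi
Final line count: 7

Answer: 7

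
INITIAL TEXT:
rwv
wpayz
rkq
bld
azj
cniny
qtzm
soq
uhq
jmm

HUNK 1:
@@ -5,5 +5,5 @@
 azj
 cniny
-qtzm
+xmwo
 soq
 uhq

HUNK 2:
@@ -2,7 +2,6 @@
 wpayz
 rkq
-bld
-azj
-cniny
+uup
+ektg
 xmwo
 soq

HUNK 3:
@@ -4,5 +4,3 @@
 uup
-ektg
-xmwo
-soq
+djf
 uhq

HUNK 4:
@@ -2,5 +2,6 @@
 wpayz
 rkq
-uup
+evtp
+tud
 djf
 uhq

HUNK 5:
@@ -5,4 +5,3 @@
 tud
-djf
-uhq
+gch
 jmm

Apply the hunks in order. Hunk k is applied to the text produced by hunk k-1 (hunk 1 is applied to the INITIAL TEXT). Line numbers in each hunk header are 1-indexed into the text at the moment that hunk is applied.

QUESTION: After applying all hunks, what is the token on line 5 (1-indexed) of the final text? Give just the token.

Hunk 1: at line 5 remove [qtzm] add [xmwo] -> 10 lines: rwv wpayz rkq bld azj cniny xmwo soq uhq jmm
Hunk 2: at line 2 remove [bld,azj,cniny] add [uup,ektg] -> 9 lines: rwv wpayz rkq uup ektg xmwo soq uhq jmm
Hunk 3: at line 4 remove [ektg,xmwo,soq] add [djf] -> 7 lines: rwv wpayz rkq uup djf uhq jmm
Hunk 4: at line 2 remove [uup] add [evtp,tud] -> 8 lines: rwv wpayz rkq evtp tud djf uhq jmm
Hunk 5: at line 5 remove [djf,uhq] add [gch] -> 7 lines: rwv wpayz rkq evtp tud gch jmm
Final line 5: tud

Answer: tud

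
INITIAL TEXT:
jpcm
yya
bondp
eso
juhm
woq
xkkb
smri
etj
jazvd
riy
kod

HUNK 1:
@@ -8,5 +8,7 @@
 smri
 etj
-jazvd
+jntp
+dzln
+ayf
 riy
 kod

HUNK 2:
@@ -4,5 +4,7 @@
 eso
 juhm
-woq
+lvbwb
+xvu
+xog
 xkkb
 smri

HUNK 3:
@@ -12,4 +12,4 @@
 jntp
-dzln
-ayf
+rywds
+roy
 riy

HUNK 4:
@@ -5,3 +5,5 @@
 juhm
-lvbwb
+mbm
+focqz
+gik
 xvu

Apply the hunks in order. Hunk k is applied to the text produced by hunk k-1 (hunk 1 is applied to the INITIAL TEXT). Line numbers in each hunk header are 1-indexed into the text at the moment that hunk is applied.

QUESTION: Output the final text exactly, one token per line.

Answer: jpcm
yya
bondp
eso
juhm
mbm
focqz
gik
xvu
xog
xkkb
smri
etj
jntp
rywds
roy
riy
kod

Derivation:
Hunk 1: at line 8 remove [jazvd] add [jntp,dzln,ayf] -> 14 lines: jpcm yya bondp eso juhm woq xkkb smri etj jntp dzln ayf riy kod
Hunk 2: at line 4 remove [woq] add [lvbwb,xvu,xog] -> 16 lines: jpcm yya bondp eso juhm lvbwb xvu xog xkkb smri etj jntp dzln ayf riy kod
Hunk 3: at line 12 remove [dzln,ayf] add [rywds,roy] -> 16 lines: jpcm yya bondp eso juhm lvbwb xvu xog xkkb smri etj jntp rywds roy riy kod
Hunk 4: at line 5 remove [lvbwb] add [mbm,focqz,gik] -> 18 lines: jpcm yya bondp eso juhm mbm focqz gik xvu xog xkkb smri etj jntp rywds roy riy kod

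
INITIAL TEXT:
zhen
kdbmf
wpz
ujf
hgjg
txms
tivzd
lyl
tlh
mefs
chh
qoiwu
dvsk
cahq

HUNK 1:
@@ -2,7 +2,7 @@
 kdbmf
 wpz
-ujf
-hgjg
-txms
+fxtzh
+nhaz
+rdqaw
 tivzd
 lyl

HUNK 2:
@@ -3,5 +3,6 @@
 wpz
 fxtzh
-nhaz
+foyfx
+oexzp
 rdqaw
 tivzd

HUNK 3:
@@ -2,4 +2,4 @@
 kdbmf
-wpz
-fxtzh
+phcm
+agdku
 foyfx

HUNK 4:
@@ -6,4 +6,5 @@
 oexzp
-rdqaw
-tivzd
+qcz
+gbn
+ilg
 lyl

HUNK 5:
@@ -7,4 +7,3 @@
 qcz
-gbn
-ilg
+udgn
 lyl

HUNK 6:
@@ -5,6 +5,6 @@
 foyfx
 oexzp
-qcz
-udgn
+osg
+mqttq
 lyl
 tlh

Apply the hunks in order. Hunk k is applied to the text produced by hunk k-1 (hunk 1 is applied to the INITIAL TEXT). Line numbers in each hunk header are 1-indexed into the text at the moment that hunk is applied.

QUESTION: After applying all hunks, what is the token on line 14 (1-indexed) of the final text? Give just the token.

Hunk 1: at line 2 remove [ujf,hgjg,txms] add [fxtzh,nhaz,rdqaw] -> 14 lines: zhen kdbmf wpz fxtzh nhaz rdqaw tivzd lyl tlh mefs chh qoiwu dvsk cahq
Hunk 2: at line 3 remove [nhaz] add [foyfx,oexzp] -> 15 lines: zhen kdbmf wpz fxtzh foyfx oexzp rdqaw tivzd lyl tlh mefs chh qoiwu dvsk cahq
Hunk 3: at line 2 remove [wpz,fxtzh] add [phcm,agdku] -> 15 lines: zhen kdbmf phcm agdku foyfx oexzp rdqaw tivzd lyl tlh mefs chh qoiwu dvsk cahq
Hunk 4: at line 6 remove [rdqaw,tivzd] add [qcz,gbn,ilg] -> 16 lines: zhen kdbmf phcm agdku foyfx oexzp qcz gbn ilg lyl tlh mefs chh qoiwu dvsk cahq
Hunk 5: at line 7 remove [gbn,ilg] add [udgn] -> 15 lines: zhen kdbmf phcm agdku foyfx oexzp qcz udgn lyl tlh mefs chh qoiwu dvsk cahq
Hunk 6: at line 5 remove [qcz,udgn] add [osg,mqttq] -> 15 lines: zhen kdbmf phcm agdku foyfx oexzp osg mqttq lyl tlh mefs chh qoiwu dvsk cahq
Final line 14: dvsk

Answer: dvsk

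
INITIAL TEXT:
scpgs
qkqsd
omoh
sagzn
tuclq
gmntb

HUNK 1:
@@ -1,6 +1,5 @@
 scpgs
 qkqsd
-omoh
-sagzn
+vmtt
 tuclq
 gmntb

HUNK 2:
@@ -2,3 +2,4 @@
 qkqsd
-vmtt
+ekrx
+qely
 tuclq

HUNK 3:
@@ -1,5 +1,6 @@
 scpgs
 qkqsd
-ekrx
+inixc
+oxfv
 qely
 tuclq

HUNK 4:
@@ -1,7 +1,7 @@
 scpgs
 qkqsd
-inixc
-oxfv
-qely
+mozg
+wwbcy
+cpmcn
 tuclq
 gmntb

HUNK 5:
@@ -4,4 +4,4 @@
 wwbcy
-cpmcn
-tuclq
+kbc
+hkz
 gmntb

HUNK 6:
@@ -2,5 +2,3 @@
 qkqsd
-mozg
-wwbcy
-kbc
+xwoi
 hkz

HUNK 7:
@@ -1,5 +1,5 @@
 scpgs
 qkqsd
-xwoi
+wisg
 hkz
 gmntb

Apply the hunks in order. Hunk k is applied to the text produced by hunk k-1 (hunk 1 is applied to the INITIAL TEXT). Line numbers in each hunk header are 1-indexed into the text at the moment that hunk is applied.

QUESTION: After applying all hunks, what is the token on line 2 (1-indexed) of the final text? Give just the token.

Hunk 1: at line 1 remove [omoh,sagzn] add [vmtt] -> 5 lines: scpgs qkqsd vmtt tuclq gmntb
Hunk 2: at line 2 remove [vmtt] add [ekrx,qely] -> 6 lines: scpgs qkqsd ekrx qely tuclq gmntb
Hunk 3: at line 1 remove [ekrx] add [inixc,oxfv] -> 7 lines: scpgs qkqsd inixc oxfv qely tuclq gmntb
Hunk 4: at line 1 remove [inixc,oxfv,qely] add [mozg,wwbcy,cpmcn] -> 7 lines: scpgs qkqsd mozg wwbcy cpmcn tuclq gmntb
Hunk 5: at line 4 remove [cpmcn,tuclq] add [kbc,hkz] -> 7 lines: scpgs qkqsd mozg wwbcy kbc hkz gmntb
Hunk 6: at line 2 remove [mozg,wwbcy,kbc] add [xwoi] -> 5 lines: scpgs qkqsd xwoi hkz gmntb
Hunk 7: at line 1 remove [xwoi] add [wisg] -> 5 lines: scpgs qkqsd wisg hkz gmntb
Final line 2: qkqsd

Answer: qkqsd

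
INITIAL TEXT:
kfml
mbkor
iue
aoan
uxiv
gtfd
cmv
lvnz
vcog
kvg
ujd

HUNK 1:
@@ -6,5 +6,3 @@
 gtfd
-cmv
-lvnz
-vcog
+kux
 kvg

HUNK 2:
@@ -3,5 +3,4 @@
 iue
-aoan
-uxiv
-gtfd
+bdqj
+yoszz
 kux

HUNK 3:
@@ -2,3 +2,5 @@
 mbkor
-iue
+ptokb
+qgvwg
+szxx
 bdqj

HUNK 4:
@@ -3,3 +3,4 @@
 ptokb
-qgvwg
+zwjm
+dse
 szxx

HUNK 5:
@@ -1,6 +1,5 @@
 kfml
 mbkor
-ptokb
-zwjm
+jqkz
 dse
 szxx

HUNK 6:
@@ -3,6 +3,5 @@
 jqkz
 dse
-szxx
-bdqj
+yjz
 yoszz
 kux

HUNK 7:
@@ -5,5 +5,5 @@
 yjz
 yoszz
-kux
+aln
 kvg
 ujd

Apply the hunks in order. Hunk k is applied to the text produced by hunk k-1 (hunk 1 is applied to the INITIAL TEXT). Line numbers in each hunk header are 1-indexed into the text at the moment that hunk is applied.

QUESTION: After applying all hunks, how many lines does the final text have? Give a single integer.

Answer: 9

Derivation:
Hunk 1: at line 6 remove [cmv,lvnz,vcog] add [kux] -> 9 lines: kfml mbkor iue aoan uxiv gtfd kux kvg ujd
Hunk 2: at line 3 remove [aoan,uxiv,gtfd] add [bdqj,yoszz] -> 8 lines: kfml mbkor iue bdqj yoszz kux kvg ujd
Hunk 3: at line 2 remove [iue] add [ptokb,qgvwg,szxx] -> 10 lines: kfml mbkor ptokb qgvwg szxx bdqj yoszz kux kvg ujd
Hunk 4: at line 3 remove [qgvwg] add [zwjm,dse] -> 11 lines: kfml mbkor ptokb zwjm dse szxx bdqj yoszz kux kvg ujd
Hunk 5: at line 1 remove [ptokb,zwjm] add [jqkz] -> 10 lines: kfml mbkor jqkz dse szxx bdqj yoszz kux kvg ujd
Hunk 6: at line 3 remove [szxx,bdqj] add [yjz] -> 9 lines: kfml mbkor jqkz dse yjz yoszz kux kvg ujd
Hunk 7: at line 5 remove [kux] add [aln] -> 9 lines: kfml mbkor jqkz dse yjz yoszz aln kvg ujd
Final line count: 9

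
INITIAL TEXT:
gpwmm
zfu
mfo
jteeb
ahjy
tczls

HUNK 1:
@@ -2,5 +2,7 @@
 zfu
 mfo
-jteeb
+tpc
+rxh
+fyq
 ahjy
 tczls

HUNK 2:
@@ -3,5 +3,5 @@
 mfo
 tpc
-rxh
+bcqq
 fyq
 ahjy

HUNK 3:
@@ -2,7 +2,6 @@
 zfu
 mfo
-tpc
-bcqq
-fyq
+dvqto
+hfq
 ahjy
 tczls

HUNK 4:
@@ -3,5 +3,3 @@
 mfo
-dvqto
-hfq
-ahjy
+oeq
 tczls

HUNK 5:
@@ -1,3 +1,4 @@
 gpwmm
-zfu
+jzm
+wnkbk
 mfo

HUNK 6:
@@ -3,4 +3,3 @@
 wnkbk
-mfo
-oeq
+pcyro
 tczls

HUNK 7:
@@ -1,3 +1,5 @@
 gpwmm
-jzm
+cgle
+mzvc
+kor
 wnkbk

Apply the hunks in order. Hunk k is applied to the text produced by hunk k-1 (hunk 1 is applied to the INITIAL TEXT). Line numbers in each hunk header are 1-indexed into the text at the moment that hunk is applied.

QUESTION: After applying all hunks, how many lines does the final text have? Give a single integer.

Answer: 7

Derivation:
Hunk 1: at line 2 remove [jteeb] add [tpc,rxh,fyq] -> 8 lines: gpwmm zfu mfo tpc rxh fyq ahjy tczls
Hunk 2: at line 3 remove [rxh] add [bcqq] -> 8 lines: gpwmm zfu mfo tpc bcqq fyq ahjy tczls
Hunk 3: at line 2 remove [tpc,bcqq,fyq] add [dvqto,hfq] -> 7 lines: gpwmm zfu mfo dvqto hfq ahjy tczls
Hunk 4: at line 3 remove [dvqto,hfq,ahjy] add [oeq] -> 5 lines: gpwmm zfu mfo oeq tczls
Hunk 5: at line 1 remove [zfu] add [jzm,wnkbk] -> 6 lines: gpwmm jzm wnkbk mfo oeq tczls
Hunk 6: at line 3 remove [mfo,oeq] add [pcyro] -> 5 lines: gpwmm jzm wnkbk pcyro tczls
Hunk 7: at line 1 remove [jzm] add [cgle,mzvc,kor] -> 7 lines: gpwmm cgle mzvc kor wnkbk pcyro tczls
Final line count: 7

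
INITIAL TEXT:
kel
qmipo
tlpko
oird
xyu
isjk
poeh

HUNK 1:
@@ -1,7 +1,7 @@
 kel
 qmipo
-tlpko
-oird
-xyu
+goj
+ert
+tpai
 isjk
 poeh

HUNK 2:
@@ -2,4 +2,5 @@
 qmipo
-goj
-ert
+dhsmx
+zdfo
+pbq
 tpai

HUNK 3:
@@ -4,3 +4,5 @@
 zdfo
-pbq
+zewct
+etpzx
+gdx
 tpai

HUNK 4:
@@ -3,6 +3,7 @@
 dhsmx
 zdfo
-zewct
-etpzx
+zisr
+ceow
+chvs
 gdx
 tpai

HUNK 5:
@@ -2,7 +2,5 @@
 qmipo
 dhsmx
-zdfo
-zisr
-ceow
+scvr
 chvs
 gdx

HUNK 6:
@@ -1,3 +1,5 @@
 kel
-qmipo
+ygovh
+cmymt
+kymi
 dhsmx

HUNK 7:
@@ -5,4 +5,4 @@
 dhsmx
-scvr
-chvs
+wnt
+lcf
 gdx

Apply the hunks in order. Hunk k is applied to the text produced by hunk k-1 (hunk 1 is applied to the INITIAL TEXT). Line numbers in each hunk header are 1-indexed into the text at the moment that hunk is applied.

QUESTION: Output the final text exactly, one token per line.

Answer: kel
ygovh
cmymt
kymi
dhsmx
wnt
lcf
gdx
tpai
isjk
poeh

Derivation:
Hunk 1: at line 1 remove [tlpko,oird,xyu] add [goj,ert,tpai] -> 7 lines: kel qmipo goj ert tpai isjk poeh
Hunk 2: at line 2 remove [goj,ert] add [dhsmx,zdfo,pbq] -> 8 lines: kel qmipo dhsmx zdfo pbq tpai isjk poeh
Hunk 3: at line 4 remove [pbq] add [zewct,etpzx,gdx] -> 10 lines: kel qmipo dhsmx zdfo zewct etpzx gdx tpai isjk poeh
Hunk 4: at line 3 remove [zewct,etpzx] add [zisr,ceow,chvs] -> 11 lines: kel qmipo dhsmx zdfo zisr ceow chvs gdx tpai isjk poeh
Hunk 5: at line 2 remove [zdfo,zisr,ceow] add [scvr] -> 9 lines: kel qmipo dhsmx scvr chvs gdx tpai isjk poeh
Hunk 6: at line 1 remove [qmipo] add [ygovh,cmymt,kymi] -> 11 lines: kel ygovh cmymt kymi dhsmx scvr chvs gdx tpai isjk poeh
Hunk 7: at line 5 remove [scvr,chvs] add [wnt,lcf] -> 11 lines: kel ygovh cmymt kymi dhsmx wnt lcf gdx tpai isjk poeh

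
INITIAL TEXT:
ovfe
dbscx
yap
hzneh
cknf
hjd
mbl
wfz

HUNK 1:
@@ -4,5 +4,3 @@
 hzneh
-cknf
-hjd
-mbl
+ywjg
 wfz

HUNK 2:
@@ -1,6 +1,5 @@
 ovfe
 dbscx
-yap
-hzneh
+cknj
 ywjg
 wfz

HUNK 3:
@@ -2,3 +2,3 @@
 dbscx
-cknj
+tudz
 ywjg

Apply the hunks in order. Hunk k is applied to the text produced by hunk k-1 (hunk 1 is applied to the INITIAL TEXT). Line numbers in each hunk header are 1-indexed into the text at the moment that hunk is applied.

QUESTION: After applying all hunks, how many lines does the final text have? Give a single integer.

Hunk 1: at line 4 remove [cknf,hjd,mbl] add [ywjg] -> 6 lines: ovfe dbscx yap hzneh ywjg wfz
Hunk 2: at line 1 remove [yap,hzneh] add [cknj] -> 5 lines: ovfe dbscx cknj ywjg wfz
Hunk 3: at line 2 remove [cknj] add [tudz] -> 5 lines: ovfe dbscx tudz ywjg wfz
Final line count: 5

Answer: 5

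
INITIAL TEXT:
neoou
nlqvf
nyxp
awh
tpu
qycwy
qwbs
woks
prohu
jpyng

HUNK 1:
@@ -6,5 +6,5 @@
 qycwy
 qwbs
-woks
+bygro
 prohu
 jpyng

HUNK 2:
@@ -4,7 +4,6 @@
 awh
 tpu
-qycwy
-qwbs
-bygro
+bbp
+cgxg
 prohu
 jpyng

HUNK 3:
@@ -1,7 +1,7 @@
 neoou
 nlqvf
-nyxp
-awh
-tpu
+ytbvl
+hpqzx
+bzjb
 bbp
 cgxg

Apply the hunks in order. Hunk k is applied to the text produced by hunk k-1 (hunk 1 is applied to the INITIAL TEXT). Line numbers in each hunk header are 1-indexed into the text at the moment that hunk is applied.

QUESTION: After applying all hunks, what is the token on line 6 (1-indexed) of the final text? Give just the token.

Hunk 1: at line 6 remove [woks] add [bygro] -> 10 lines: neoou nlqvf nyxp awh tpu qycwy qwbs bygro prohu jpyng
Hunk 2: at line 4 remove [qycwy,qwbs,bygro] add [bbp,cgxg] -> 9 lines: neoou nlqvf nyxp awh tpu bbp cgxg prohu jpyng
Hunk 3: at line 1 remove [nyxp,awh,tpu] add [ytbvl,hpqzx,bzjb] -> 9 lines: neoou nlqvf ytbvl hpqzx bzjb bbp cgxg prohu jpyng
Final line 6: bbp

Answer: bbp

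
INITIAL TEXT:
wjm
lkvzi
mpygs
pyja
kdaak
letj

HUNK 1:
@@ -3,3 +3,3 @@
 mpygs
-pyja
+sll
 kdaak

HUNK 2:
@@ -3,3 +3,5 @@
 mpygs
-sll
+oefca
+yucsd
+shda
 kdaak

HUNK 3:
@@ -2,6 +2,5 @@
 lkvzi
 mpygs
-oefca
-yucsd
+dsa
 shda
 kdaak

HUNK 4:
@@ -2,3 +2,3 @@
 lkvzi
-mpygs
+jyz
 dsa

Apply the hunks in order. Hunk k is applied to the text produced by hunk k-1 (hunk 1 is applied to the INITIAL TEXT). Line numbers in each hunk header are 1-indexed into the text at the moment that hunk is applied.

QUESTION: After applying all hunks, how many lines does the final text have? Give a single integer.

Answer: 7

Derivation:
Hunk 1: at line 3 remove [pyja] add [sll] -> 6 lines: wjm lkvzi mpygs sll kdaak letj
Hunk 2: at line 3 remove [sll] add [oefca,yucsd,shda] -> 8 lines: wjm lkvzi mpygs oefca yucsd shda kdaak letj
Hunk 3: at line 2 remove [oefca,yucsd] add [dsa] -> 7 lines: wjm lkvzi mpygs dsa shda kdaak letj
Hunk 4: at line 2 remove [mpygs] add [jyz] -> 7 lines: wjm lkvzi jyz dsa shda kdaak letj
Final line count: 7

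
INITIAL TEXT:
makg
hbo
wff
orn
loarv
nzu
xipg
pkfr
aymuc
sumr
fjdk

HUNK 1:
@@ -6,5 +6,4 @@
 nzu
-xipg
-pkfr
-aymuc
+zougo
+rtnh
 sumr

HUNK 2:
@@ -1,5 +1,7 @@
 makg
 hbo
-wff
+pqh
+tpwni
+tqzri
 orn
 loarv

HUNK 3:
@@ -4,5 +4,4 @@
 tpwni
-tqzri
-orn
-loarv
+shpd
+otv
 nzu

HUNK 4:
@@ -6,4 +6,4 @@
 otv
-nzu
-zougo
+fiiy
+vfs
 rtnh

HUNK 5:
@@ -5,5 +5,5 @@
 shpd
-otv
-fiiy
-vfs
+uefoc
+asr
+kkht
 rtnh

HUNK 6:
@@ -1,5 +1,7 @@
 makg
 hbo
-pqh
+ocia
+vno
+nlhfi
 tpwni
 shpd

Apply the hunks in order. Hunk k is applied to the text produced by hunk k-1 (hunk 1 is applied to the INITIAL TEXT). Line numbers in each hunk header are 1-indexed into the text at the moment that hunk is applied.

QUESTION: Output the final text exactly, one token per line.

Answer: makg
hbo
ocia
vno
nlhfi
tpwni
shpd
uefoc
asr
kkht
rtnh
sumr
fjdk

Derivation:
Hunk 1: at line 6 remove [xipg,pkfr,aymuc] add [zougo,rtnh] -> 10 lines: makg hbo wff orn loarv nzu zougo rtnh sumr fjdk
Hunk 2: at line 1 remove [wff] add [pqh,tpwni,tqzri] -> 12 lines: makg hbo pqh tpwni tqzri orn loarv nzu zougo rtnh sumr fjdk
Hunk 3: at line 4 remove [tqzri,orn,loarv] add [shpd,otv] -> 11 lines: makg hbo pqh tpwni shpd otv nzu zougo rtnh sumr fjdk
Hunk 4: at line 6 remove [nzu,zougo] add [fiiy,vfs] -> 11 lines: makg hbo pqh tpwni shpd otv fiiy vfs rtnh sumr fjdk
Hunk 5: at line 5 remove [otv,fiiy,vfs] add [uefoc,asr,kkht] -> 11 lines: makg hbo pqh tpwni shpd uefoc asr kkht rtnh sumr fjdk
Hunk 6: at line 1 remove [pqh] add [ocia,vno,nlhfi] -> 13 lines: makg hbo ocia vno nlhfi tpwni shpd uefoc asr kkht rtnh sumr fjdk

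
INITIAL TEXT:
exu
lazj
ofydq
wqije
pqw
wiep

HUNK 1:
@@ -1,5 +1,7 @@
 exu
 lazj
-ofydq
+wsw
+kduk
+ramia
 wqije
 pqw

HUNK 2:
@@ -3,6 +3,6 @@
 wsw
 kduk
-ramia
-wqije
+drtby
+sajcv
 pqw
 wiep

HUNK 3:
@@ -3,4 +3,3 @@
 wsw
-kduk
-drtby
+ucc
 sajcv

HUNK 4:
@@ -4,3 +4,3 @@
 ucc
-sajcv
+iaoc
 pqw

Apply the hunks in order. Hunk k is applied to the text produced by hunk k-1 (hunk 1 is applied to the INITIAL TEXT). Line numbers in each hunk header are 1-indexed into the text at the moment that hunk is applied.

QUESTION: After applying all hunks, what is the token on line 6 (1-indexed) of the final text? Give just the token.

Hunk 1: at line 1 remove [ofydq] add [wsw,kduk,ramia] -> 8 lines: exu lazj wsw kduk ramia wqije pqw wiep
Hunk 2: at line 3 remove [ramia,wqije] add [drtby,sajcv] -> 8 lines: exu lazj wsw kduk drtby sajcv pqw wiep
Hunk 3: at line 3 remove [kduk,drtby] add [ucc] -> 7 lines: exu lazj wsw ucc sajcv pqw wiep
Hunk 4: at line 4 remove [sajcv] add [iaoc] -> 7 lines: exu lazj wsw ucc iaoc pqw wiep
Final line 6: pqw

Answer: pqw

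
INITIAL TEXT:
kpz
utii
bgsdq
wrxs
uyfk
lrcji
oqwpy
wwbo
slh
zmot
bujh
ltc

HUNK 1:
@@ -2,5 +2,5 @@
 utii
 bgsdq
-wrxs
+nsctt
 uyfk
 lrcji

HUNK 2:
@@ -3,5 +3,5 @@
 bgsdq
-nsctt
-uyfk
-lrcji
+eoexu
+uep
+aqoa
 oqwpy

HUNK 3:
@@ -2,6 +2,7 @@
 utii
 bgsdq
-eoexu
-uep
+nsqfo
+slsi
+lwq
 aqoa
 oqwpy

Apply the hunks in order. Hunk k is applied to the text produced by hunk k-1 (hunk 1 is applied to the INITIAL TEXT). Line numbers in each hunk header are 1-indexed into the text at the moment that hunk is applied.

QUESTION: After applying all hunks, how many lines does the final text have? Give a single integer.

Answer: 13

Derivation:
Hunk 1: at line 2 remove [wrxs] add [nsctt] -> 12 lines: kpz utii bgsdq nsctt uyfk lrcji oqwpy wwbo slh zmot bujh ltc
Hunk 2: at line 3 remove [nsctt,uyfk,lrcji] add [eoexu,uep,aqoa] -> 12 lines: kpz utii bgsdq eoexu uep aqoa oqwpy wwbo slh zmot bujh ltc
Hunk 3: at line 2 remove [eoexu,uep] add [nsqfo,slsi,lwq] -> 13 lines: kpz utii bgsdq nsqfo slsi lwq aqoa oqwpy wwbo slh zmot bujh ltc
Final line count: 13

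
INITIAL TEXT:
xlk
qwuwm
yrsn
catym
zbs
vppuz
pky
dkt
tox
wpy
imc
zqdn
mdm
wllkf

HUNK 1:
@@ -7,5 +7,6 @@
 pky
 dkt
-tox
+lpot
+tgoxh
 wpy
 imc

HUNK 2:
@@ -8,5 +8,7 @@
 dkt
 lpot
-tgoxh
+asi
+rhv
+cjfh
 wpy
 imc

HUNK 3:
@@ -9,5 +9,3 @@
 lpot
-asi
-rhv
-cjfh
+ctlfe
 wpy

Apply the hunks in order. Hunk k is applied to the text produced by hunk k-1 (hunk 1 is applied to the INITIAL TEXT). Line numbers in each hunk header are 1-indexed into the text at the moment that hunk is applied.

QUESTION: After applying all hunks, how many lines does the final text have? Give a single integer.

Answer: 15

Derivation:
Hunk 1: at line 7 remove [tox] add [lpot,tgoxh] -> 15 lines: xlk qwuwm yrsn catym zbs vppuz pky dkt lpot tgoxh wpy imc zqdn mdm wllkf
Hunk 2: at line 8 remove [tgoxh] add [asi,rhv,cjfh] -> 17 lines: xlk qwuwm yrsn catym zbs vppuz pky dkt lpot asi rhv cjfh wpy imc zqdn mdm wllkf
Hunk 3: at line 9 remove [asi,rhv,cjfh] add [ctlfe] -> 15 lines: xlk qwuwm yrsn catym zbs vppuz pky dkt lpot ctlfe wpy imc zqdn mdm wllkf
Final line count: 15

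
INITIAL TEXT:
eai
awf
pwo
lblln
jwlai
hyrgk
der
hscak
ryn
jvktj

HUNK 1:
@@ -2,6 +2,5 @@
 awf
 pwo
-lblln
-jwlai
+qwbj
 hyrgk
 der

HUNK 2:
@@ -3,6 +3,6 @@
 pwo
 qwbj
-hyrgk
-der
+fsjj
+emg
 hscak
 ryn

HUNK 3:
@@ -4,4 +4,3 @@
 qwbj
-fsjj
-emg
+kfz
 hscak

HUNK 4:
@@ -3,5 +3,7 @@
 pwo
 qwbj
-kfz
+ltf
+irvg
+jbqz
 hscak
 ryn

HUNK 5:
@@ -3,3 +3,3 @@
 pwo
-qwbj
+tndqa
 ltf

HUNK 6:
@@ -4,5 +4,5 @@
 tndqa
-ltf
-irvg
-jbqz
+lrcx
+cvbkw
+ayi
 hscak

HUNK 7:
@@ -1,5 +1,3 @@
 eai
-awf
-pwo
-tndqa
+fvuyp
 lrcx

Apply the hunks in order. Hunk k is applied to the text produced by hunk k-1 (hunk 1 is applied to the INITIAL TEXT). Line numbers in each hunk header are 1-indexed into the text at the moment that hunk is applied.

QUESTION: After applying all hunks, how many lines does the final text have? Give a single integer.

Answer: 8

Derivation:
Hunk 1: at line 2 remove [lblln,jwlai] add [qwbj] -> 9 lines: eai awf pwo qwbj hyrgk der hscak ryn jvktj
Hunk 2: at line 3 remove [hyrgk,der] add [fsjj,emg] -> 9 lines: eai awf pwo qwbj fsjj emg hscak ryn jvktj
Hunk 3: at line 4 remove [fsjj,emg] add [kfz] -> 8 lines: eai awf pwo qwbj kfz hscak ryn jvktj
Hunk 4: at line 3 remove [kfz] add [ltf,irvg,jbqz] -> 10 lines: eai awf pwo qwbj ltf irvg jbqz hscak ryn jvktj
Hunk 5: at line 3 remove [qwbj] add [tndqa] -> 10 lines: eai awf pwo tndqa ltf irvg jbqz hscak ryn jvktj
Hunk 6: at line 4 remove [ltf,irvg,jbqz] add [lrcx,cvbkw,ayi] -> 10 lines: eai awf pwo tndqa lrcx cvbkw ayi hscak ryn jvktj
Hunk 7: at line 1 remove [awf,pwo,tndqa] add [fvuyp] -> 8 lines: eai fvuyp lrcx cvbkw ayi hscak ryn jvktj
Final line count: 8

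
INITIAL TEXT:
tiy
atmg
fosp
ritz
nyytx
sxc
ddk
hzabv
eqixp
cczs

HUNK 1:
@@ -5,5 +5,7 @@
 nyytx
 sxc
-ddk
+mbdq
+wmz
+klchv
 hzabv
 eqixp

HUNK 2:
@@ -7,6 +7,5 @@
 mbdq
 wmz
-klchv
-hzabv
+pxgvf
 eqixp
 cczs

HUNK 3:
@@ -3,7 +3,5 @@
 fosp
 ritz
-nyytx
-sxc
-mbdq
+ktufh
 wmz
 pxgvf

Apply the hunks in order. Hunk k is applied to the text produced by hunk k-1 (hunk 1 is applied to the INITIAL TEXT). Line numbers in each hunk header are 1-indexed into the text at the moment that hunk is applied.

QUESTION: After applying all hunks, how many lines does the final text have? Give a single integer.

Answer: 9

Derivation:
Hunk 1: at line 5 remove [ddk] add [mbdq,wmz,klchv] -> 12 lines: tiy atmg fosp ritz nyytx sxc mbdq wmz klchv hzabv eqixp cczs
Hunk 2: at line 7 remove [klchv,hzabv] add [pxgvf] -> 11 lines: tiy atmg fosp ritz nyytx sxc mbdq wmz pxgvf eqixp cczs
Hunk 3: at line 3 remove [nyytx,sxc,mbdq] add [ktufh] -> 9 lines: tiy atmg fosp ritz ktufh wmz pxgvf eqixp cczs
Final line count: 9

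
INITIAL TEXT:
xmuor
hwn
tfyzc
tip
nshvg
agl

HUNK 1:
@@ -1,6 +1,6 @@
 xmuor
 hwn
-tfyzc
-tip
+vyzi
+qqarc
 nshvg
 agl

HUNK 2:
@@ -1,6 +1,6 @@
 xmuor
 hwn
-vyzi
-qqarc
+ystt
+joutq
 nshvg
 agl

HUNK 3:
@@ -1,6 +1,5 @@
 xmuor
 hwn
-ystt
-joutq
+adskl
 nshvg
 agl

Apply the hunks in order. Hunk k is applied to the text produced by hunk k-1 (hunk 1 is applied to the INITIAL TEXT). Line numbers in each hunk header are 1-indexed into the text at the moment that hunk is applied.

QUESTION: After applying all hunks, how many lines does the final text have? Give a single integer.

Answer: 5

Derivation:
Hunk 1: at line 1 remove [tfyzc,tip] add [vyzi,qqarc] -> 6 lines: xmuor hwn vyzi qqarc nshvg agl
Hunk 2: at line 1 remove [vyzi,qqarc] add [ystt,joutq] -> 6 lines: xmuor hwn ystt joutq nshvg agl
Hunk 3: at line 1 remove [ystt,joutq] add [adskl] -> 5 lines: xmuor hwn adskl nshvg agl
Final line count: 5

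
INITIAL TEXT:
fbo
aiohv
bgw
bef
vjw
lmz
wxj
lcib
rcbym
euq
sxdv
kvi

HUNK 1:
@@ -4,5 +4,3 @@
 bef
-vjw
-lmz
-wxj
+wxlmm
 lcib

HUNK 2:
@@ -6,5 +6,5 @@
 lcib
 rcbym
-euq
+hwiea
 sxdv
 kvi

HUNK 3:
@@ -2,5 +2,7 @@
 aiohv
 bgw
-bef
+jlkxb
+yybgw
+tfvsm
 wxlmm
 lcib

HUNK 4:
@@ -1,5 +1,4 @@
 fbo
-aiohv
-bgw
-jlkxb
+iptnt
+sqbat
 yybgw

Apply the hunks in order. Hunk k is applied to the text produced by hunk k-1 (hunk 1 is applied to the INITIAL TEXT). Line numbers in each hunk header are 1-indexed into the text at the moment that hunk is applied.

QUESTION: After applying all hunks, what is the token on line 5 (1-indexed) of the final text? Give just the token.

Hunk 1: at line 4 remove [vjw,lmz,wxj] add [wxlmm] -> 10 lines: fbo aiohv bgw bef wxlmm lcib rcbym euq sxdv kvi
Hunk 2: at line 6 remove [euq] add [hwiea] -> 10 lines: fbo aiohv bgw bef wxlmm lcib rcbym hwiea sxdv kvi
Hunk 3: at line 2 remove [bef] add [jlkxb,yybgw,tfvsm] -> 12 lines: fbo aiohv bgw jlkxb yybgw tfvsm wxlmm lcib rcbym hwiea sxdv kvi
Hunk 4: at line 1 remove [aiohv,bgw,jlkxb] add [iptnt,sqbat] -> 11 lines: fbo iptnt sqbat yybgw tfvsm wxlmm lcib rcbym hwiea sxdv kvi
Final line 5: tfvsm

Answer: tfvsm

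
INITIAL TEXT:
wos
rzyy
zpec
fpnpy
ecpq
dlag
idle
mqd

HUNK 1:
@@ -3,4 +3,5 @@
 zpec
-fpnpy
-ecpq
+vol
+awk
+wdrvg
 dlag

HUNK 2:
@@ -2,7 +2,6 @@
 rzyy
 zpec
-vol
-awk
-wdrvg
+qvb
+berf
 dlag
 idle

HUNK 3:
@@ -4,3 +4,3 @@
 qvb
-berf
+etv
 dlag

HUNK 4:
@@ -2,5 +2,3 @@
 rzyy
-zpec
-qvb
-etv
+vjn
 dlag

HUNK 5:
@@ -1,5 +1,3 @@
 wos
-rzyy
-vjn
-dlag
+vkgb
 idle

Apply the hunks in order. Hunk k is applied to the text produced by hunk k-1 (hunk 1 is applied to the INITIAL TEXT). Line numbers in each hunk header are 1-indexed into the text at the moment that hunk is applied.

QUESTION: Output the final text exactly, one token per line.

Hunk 1: at line 3 remove [fpnpy,ecpq] add [vol,awk,wdrvg] -> 9 lines: wos rzyy zpec vol awk wdrvg dlag idle mqd
Hunk 2: at line 2 remove [vol,awk,wdrvg] add [qvb,berf] -> 8 lines: wos rzyy zpec qvb berf dlag idle mqd
Hunk 3: at line 4 remove [berf] add [etv] -> 8 lines: wos rzyy zpec qvb etv dlag idle mqd
Hunk 4: at line 2 remove [zpec,qvb,etv] add [vjn] -> 6 lines: wos rzyy vjn dlag idle mqd
Hunk 5: at line 1 remove [rzyy,vjn,dlag] add [vkgb] -> 4 lines: wos vkgb idle mqd

Answer: wos
vkgb
idle
mqd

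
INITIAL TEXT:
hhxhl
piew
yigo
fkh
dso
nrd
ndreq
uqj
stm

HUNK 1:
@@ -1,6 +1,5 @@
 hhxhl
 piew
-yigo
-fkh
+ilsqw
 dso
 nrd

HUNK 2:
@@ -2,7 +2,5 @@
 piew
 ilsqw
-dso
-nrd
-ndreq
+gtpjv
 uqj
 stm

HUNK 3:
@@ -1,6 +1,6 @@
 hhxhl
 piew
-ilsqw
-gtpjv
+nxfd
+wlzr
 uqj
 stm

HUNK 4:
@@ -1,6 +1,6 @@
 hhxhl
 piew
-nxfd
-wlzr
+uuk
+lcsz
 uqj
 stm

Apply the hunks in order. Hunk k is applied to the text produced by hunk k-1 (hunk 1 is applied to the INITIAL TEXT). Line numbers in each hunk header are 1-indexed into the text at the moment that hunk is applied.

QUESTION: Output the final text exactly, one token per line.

Hunk 1: at line 1 remove [yigo,fkh] add [ilsqw] -> 8 lines: hhxhl piew ilsqw dso nrd ndreq uqj stm
Hunk 2: at line 2 remove [dso,nrd,ndreq] add [gtpjv] -> 6 lines: hhxhl piew ilsqw gtpjv uqj stm
Hunk 3: at line 1 remove [ilsqw,gtpjv] add [nxfd,wlzr] -> 6 lines: hhxhl piew nxfd wlzr uqj stm
Hunk 4: at line 1 remove [nxfd,wlzr] add [uuk,lcsz] -> 6 lines: hhxhl piew uuk lcsz uqj stm

Answer: hhxhl
piew
uuk
lcsz
uqj
stm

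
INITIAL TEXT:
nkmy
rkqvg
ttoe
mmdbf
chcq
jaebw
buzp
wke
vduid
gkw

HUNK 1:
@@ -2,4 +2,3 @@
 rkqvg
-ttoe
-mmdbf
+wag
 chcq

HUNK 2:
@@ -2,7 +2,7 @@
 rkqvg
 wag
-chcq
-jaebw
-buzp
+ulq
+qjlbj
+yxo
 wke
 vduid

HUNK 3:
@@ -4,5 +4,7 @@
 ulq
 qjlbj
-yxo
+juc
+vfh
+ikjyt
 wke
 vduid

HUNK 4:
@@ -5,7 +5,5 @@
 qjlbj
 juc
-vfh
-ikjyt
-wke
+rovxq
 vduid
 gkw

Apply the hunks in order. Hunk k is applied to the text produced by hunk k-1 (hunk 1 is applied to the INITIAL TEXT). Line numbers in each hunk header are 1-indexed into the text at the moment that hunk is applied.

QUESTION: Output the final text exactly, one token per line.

Answer: nkmy
rkqvg
wag
ulq
qjlbj
juc
rovxq
vduid
gkw

Derivation:
Hunk 1: at line 2 remove [ttoe,mmdbf] add [wag] -> 9 lines: nkmy rkqvg wag chcq jaebw buzp wke vduid gkw
Hunk 2: at line 2 remove [chcq,jaebw,buzp] add [ulq,qjlbj,yxo] -> 9 lines: nkmy rkqvg wag ulq qjlbj yxo wke vduid gkw
Hunk 3: at line 4 remove [yxo] add [juc,vfh,ikjyt] -> 11 lines: nkmy rkqvg wag ulq qjlbj juc vfh ikjyt wke vduid gkw
Hunk 4: at line 5 remove [vfh,ikjyt,wke] add [rovxq] -> 9 lines: nkmy rkqvg wag ulq qjlbj juc rovxq vduid gkw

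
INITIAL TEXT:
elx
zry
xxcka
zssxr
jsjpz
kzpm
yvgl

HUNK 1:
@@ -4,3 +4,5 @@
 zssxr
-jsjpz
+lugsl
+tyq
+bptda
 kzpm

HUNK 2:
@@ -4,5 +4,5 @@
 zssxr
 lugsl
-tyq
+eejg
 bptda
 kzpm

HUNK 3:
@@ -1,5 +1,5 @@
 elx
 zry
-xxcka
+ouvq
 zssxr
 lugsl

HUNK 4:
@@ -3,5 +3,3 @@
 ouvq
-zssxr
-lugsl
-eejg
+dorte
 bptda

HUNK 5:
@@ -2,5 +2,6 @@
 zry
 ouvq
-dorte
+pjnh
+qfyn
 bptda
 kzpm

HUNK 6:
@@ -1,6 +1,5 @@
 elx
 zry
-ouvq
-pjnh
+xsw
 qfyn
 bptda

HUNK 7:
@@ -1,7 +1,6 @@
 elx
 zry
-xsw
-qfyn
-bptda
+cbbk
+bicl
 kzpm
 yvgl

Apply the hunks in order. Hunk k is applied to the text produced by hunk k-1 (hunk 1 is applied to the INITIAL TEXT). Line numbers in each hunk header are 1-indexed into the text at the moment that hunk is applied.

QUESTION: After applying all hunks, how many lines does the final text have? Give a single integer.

Answer: 6

Derivation:
Hunk 1: at line 4 remove [jsjpz] add [lugsl,tyq,bptda] -> 9 lines: elx zry xxcka zssxr lugsl tyq bptda kzpm yvgl
Hunk 2: at line 4 remove [tyq] add [eejg] -> 9 lines: elx zry xxcka zssxr lugsl eejg bptda kzpm yvgl
Hunk 3: at line 1 remove [xxcka] add [ouvq] -> 9 lines: elx zry ouvq zssxr lugsl eejg bptda kzpm yvgl
Hunk 4: at line 3 remove [zssxr,lugsl,eejg] add [dorte] -> 7 lines: elx zry ouvq dorte bptda kzpm yvgl
Hunk 5: at line 2 remove [dorte] add [pjnh,qfyn] -> 8 lines: elx zry ouvq pjnh qfyn bptda kzpm yvgl
Hunk 6: at line 1 remove [ouvq,pjnh] add [xsw] -> 7 lines: elx zry xsw qfyn bptda kzpm yvgl
Hunk 7: at line 1 remove [xsw,qfyn,bptda] add [cbbk,bicl] -> 6 lines: elx zry cbbk bicl kzpm yvgl
Final line count: 6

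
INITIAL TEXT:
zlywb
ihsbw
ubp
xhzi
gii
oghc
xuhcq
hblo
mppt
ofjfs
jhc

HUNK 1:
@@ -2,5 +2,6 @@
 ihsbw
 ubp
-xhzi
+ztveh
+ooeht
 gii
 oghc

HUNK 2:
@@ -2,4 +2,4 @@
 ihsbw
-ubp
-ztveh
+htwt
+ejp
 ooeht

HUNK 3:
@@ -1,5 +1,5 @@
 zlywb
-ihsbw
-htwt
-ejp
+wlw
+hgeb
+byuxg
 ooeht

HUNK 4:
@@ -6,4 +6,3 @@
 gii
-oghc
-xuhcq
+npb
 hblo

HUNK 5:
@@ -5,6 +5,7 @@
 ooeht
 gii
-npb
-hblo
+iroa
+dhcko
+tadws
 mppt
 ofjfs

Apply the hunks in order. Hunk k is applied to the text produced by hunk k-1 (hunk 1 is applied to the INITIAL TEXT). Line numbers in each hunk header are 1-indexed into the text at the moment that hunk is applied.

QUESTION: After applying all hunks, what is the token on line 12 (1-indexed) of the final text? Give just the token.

Hunk 1: at line 2 remove [xhzi] add [ztveh,ooeht] -> 12 lines: zlywb ihsbw ubp ztveh ooeht gii oghc xuhcq hblo mppt ofjfs jhc
Hunk 2: at line 2 remove [ubp,ztveh] add [htwt,ejp] -> 12 lines: zlywb ihsbw htwt ejp ooeht gii oghc xuhcq hblo mppt ofjfs jhc
Hunk 3: at line 1 remove [ihsbw,htwt,ejp] add [wlw,hgeb,byuxg] -> 12 lines: zlywb wlw hgeb byuxg ooeht gii oghc xuhcq hblo mppt ofjfs jhc
Hunk 4: at line 6 remove [oghc,xuhcq] add [npb] -> 11 lines: zlywb wlw hgeb byuxg ooeht gii npb hblo mppt ofjfs jhc
Hunk 5: at line 5 remove [npb,hblo] add [iroa,dhcko,tadws] -> 12 lines: zlywb wlw hgeb byuxg ooeht gii iroa dhcko tadws mppt ofjfs jhc
Final line 12: jhc

Answer: jhc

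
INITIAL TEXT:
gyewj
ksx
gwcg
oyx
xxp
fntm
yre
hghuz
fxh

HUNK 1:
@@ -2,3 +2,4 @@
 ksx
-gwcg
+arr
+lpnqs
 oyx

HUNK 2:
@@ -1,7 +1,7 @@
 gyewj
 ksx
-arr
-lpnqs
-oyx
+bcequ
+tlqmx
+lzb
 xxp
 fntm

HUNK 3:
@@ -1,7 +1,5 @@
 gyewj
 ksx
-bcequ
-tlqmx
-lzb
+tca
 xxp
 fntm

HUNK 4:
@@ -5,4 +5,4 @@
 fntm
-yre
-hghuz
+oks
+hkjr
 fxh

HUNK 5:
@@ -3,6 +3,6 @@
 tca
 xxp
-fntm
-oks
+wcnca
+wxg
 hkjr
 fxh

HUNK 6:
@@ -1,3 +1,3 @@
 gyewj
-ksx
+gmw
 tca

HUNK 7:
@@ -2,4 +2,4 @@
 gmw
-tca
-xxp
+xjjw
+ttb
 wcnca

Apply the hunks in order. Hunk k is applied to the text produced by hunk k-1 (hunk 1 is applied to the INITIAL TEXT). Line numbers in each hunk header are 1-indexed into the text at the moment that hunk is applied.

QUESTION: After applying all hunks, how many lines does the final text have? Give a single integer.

Answer: 8

Derivation:
Hunk 1: at line 2 remove [gwcg] add [arr,lpnqs] -> 10 lines: gyewj ksx arr lpnqs oyx xxp fntm yre hghuz fxh
Hunk 2: at line 1 remove [arr,lpnqs,oyx] add [bcequ,tlqmx,lzb] -> 10 lines: gyewj ksx bcequ tlqmx lzb xxp fntm yre hghuz fxh
Hunk 3: at line 1 remove [bcequ,tlqmx,lzb] add [tca] -> 8 lines: gyewj ksx tca xxp fntm yre hghuz fxh
Hunk 4: at line 5 remove [yre,hghuz] add [oks,hkjr] -> 8 lines: gyewj ksx tca xxp fntm oks hkjr fxh
Hunk 5: at line 3 remove [fntm,oks] add [wcnca,wxg] -> 8 lines: gyewj ksx tca xxp wcnca wxg hkjr fxh
Hunk 6: at line 1 remove [ksx] add [gmw] -> 8 lines: gyewj gmw tca xxp wcnca wxg hkjr fxh
Hunk 7: at line 2 remove [tca,xxp] add [xjjw,ttb] -> 8 lines: gyewj gmw xjjw ttb wcnca wxg hkjr fxh
Final line count: 8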